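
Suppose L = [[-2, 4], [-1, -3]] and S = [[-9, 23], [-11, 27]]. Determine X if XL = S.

L is on the right of X, so right-multiply by L⁻¹: X = SL⁻¹.
det L = 10; the adjugate gives L⁻¹ = [[-3/10, -2/5], [1/10, -1/5]].
X = SL⁻¹ = [[-9, 23], [-11, 27]] · [[-3/10, -2/5], [1/10, -1/5]] = [[5, -1], [6, -1]].

X = [[5, -1], [6, -1]]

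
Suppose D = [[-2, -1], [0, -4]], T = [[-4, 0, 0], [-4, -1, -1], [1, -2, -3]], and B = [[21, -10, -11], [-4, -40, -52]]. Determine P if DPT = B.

Left-multiply by D⁻¹ and right-multiply by T⁻¹: P = D⁻¹BT⁻¹.
det D = 8, so D⁻¹ = [[-1/2, 1/8], [0, -1/4]].
T has determinant -4; T⁻¹ = [[-1/4, 0, 0], [13/4, -3, 1], [-9/4, 2, -1]].
D⁻¹B = [[-11, 0, -1], [1, 10, 13]].
P = (D⁻¹B)T⁻¹ = [[5, -2, 1], [3, -4, -3]].

P = [[5, -2, 1], [3, -4, -3]]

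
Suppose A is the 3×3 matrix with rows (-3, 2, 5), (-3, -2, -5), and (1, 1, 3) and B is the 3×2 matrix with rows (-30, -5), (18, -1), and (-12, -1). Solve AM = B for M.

M = [[2, 1], [-2, 4], [-4, -2]]

A is on the left of M, so left-multiply by A⁻¹: M = A⁻¹B.
det A = 6; the adjugate gives A⁻¹ = [[-1/6, -1/6, 0], [2/3, -7/3, -5], [-1/6, 5/6, 2]].
M = A⁻¹B = [[-1/6, -1/6, 0], [2/3, -7/3, -5], [-1/6, 5/6, 2]] · [[-30, -5], [18, -1], [-12, -1]] = [[2, 1], [-2, 4], [-4, -2]].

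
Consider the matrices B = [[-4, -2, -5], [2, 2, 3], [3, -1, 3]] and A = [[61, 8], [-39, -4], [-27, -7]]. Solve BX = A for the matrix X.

B is on the left of X, so left-multiply by B⁻¹: X = B⁻¹A.
det B = -2, so B⁻¹ = [[-9/2, -11/2, -2], [-3/2, -3/2, -1], [4, 5, 2]].
X = B⁻¹A = [[-9/2, -11/2, -2], [-3/2, -3/2, -1], [4, 5, 2]] · [[61, 8], [-39, -4], [-27, -7]] = [[-6, 0], [-6, 1], [-5, -2]].

X = [[-6, 0], [-6, 1], [-5, -2]]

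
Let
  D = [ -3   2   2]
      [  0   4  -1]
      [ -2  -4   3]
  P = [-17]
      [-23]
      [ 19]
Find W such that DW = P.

W = [[1], [-6], [-1]]

Left-multiplying both sides by D⁻¹ gives W = D⁻¹P.
det D = -4, so D⁻¹ = [[-2, 7/2, 5/2], [-1/2, 5/4, 3/4], [-2, 4, 3]].
W = D⁻¹P = [[-2, 7/2, 5/2], [-1/2, 5/4, 3/4], [-2, 4, 3]] · [[-17], [-23], [19]] = [[1], [-6], [-1]].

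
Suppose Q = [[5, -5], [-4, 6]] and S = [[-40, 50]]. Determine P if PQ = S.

Since Q sits to the right of P, P = SQ⁻¹.
det Q = 10, so Q⁻¹ = [[3/5, 1/2], [2/5, 1/2]].
P = SQ⁻¹ = [[-40, 50]] · [[3/5, 1/2], [2/5, 1/2]] = [[-4, 5]].

P = [[-4, 5]]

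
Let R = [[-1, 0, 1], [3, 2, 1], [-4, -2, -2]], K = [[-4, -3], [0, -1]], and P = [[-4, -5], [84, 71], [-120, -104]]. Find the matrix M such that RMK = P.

M = [[-5, -4], [-1, 3], [-4, -2]]

M = R⁻¹PK⁻¹ (apply R⁻¹ on the left and K⁻¹ on the right).
det R = 4, so R⁻¹ = [[-1/2, -1/2, -1/2], [1/2, 3/2, 1], [1/2, -1/2, -1/2]].
K has determinant 4; K⁻¹ = [[-1/4, 3/4], [0, -1]].
R⁻¹P = [[20, 19], [4, 0], [16, 14]].
M = (R⁻¹P)K⁻¹ = [[-5, -4], [-1, 3], [-4, -2]].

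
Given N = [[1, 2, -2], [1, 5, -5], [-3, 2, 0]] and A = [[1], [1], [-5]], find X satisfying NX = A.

N is on the left of X, so left-multiply by N⁻¹: X = N⁻¹A.
det N = 6, so N⁻¹ = [[5/3, -2/3, 0], [5/2, -1, 1/2], [17/6, -4/3, 1/2]].
X = N⁻¹A = [[5/3, -2/3, 0], [5/2, -1, 1/2], [17/6, -4/3, 1/2]] · [[1], [1], [-5]] = [[1], [-1], [-1]].

X = [[1], [-1], [-1]]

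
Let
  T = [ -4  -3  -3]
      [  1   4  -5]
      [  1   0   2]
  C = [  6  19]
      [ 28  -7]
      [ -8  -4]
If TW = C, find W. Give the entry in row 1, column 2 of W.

T is on the left of W, so left-multiply by T⁻¹: W = T⁻¹C.
det T = 1, so T⁻¹ = [[8, 6, 27], [-7, -5, -23], [-4, -3, -13]].
W = T⁻¹C = [[8, 6, 27], [-7, -5, -23], [-4, -3, -13]] · [[6, 19], [28, -7], [-8, -4]] = [[0, 2], [2, -6], [-4, -3]].

2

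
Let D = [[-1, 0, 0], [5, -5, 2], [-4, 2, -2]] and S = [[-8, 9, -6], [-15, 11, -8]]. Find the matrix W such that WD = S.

W = [[-5, -1, 2], [-2, -1, 3]]

Since D sits to the right of W, W = SD⁻¹.
D has determinant -6; D⁻¹ = [[-1, 0, 0], [-1/3, -1/3, -1/3], [5/3, -1/3, -5/6]].
W = SD⁻¹ = [[-8, 9, -6], [-15, 11, -8]] · [[-1, 0, 0], [-1/3, -1/3, -1/3], [5/3, -1/3, -5/6]] = [[-5, -1, 2], [-2, -1, 3]].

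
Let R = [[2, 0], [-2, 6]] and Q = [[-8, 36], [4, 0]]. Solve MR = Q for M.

M = [[2, 6], [2, 0]]

Right-multiplying both sides by R⁻¹ gives M = QR⁻¹.
det R = 12; the adjugate gives R⁻¹ = [[1/2, 0], [1/6, 1/6]].
M = QR⁻¹ = [[-8, 36], [4, 0]] · [[1/2, 0], [1/6, 1/6]] = [[2, 6], [2, 0]].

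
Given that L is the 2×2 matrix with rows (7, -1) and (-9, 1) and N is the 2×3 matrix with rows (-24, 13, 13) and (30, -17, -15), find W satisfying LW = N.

W = [[-3, 2, 1], [3, 1, -6]]

Left-multiplying both sides by L⁻¹ gives W = L⁻¹N.
det L = -2, so L⁻¹ = [[-1/2, -1/2], [-9/2, -7/2]].
W = L⁻¹N = [[-1/2, -1/2], [-9/2, -7/2]] · [[-24, 13, 13], [30, -17, -15]] = [[-3, 2, 1], [3, 1, -6]].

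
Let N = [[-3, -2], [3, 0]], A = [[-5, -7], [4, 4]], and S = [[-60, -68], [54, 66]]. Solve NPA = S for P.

P = [[-2, 2], [1, 2]]

Left-multiply by N⁻¹ and right-multiply by A⁻¹: P = N⁻¹SA⁻¹.
det N = 6, so N⁻¹ = [[0, 1/3], [-1/2, -1/2]].
det A = 8; the adjugate gives A⁻¹ = [[1/2, 7/8], [-1/2, -5/8]].
N⁻¹S = [[18, 22], [3, 1]].
P = (N⁻¹S)A⁻¹ = [[-2, 2], [1, 2]].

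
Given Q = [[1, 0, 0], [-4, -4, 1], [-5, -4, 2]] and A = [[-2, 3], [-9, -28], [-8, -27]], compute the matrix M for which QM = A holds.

Since Q multiplies M on the left, M = Q⁻¹A.
det Q = -4; the adjugate gives Q⁻¹ = [[1, 0, 0], [-3/4, -1/2, 1/4], [1, -1, 1]].
M = Q⁻¹A = [[1, 0, 0], [-3/4, -1/2, 1/4], [1, -1, 1]] · [[-2, 3], [-9, -28], [-8, -27]] = [[-2, 3], [4, 5], [-1, 4]].

M = [[-2, 3], [4, 5], [-1, 4]]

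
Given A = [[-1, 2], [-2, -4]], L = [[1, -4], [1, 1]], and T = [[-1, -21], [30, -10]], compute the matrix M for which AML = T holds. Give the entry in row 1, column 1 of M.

-4

M = A⁻¹TL⁻¹ (apply A⁻¹ on the left and L⁻¹ on the right).
det A = 8, so A⁻¹ = [[-1/2, -1/4], [1/4, -1/8]].
det L = 5, so L⁻¹ = [[1/5, 4/5], [-1/5, 1/5]].
A⁻¹T = [[-7, 13], [-4, -4]].
M = (A⁻¹T)L⁻¹ = [[-4, -3], [0, -4]].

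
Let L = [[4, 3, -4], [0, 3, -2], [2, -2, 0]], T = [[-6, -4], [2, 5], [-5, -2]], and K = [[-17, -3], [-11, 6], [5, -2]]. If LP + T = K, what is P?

P = [[0, -1], [-5, -1], [-1, -2]]

LP = K − T = [[-11, 1], [-13, 1], [10, 0]].
Left-multiplying both sides by L⁻¹ gives P = L⁻¹(K − T).
det L = -4; the adjugate gives L⁻¹ = [[1, -2, -3/2], [1, -2, -2], [3/2, -7/2, -3]].
P = L⁻¹(K − T) = [[0, -1], [-5, -1], [-1, -2]].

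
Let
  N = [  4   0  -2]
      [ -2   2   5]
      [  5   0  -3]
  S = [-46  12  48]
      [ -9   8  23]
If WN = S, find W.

W = [[-6, 6, -2], [6, 4, -5]]

N is on the right of W, so right-multiply by N⁻¹: W = SN⁻¹.
det N = -4, so N⁻¹ = [[3/2, 0, -1], [-19/4, 1/2, 4], [5/2, 0, -2]].
W = SN⁻¹ = [[-46, 12, 48], [-9, 8, 23]] · [[3/2, 0, -1], [-19/4, 1/2, 4], [5/2, 0, -2]] = [[-6, 6, -2], [6, 4, -5]].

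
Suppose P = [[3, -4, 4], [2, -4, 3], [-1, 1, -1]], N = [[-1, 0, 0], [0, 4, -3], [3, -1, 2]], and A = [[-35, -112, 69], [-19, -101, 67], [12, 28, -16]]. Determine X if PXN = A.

Isolating X: multiply by P⁻¹ from the left and N⁻¹ from the right, so X = P⁻¹AN⁻¹.
det P = -1, so P⁻¹ = [[-1, 0, -4], [1, -1, 1], [2, -1, 4]].
det N = -5, so N⁻¹ = [[-1, 0, 0], [9/5, 2/5, 3/5], [12/5, 1/5, 4/5]].
P⁻¹A = [[-13, 0, -5], [-4, 17, -14], [-3, -11, 7]].
X = (P⁻¹A)N⁻¹ = [[1, -1, -4], [1, 4, -1], [0, -3, -1]].

X = [[1, -1, -4], [1, 4, -1], [0, -3, -1]]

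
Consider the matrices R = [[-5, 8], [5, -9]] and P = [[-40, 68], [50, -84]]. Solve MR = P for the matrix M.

Since R sits to the right of M, M = PR⁻¹.
R has determinant 5; R⁻¹ = [[-9/5, -8/5], [-1, -1]].
M = PR⁻¹ = [[-40, 68], [50, -84]] · [[-9/5, -8/5], [-1, -1]] = [[4, -4], [-6, 4]].

M = [[4, -4], [-6, 4]]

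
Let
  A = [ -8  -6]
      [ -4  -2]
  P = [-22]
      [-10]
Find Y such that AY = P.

A is on the left of Y, so left-multiply by A⁻¹: Y = A⁻¹P.
A has determinant -8; A⁻¹ = [[1/4, -3/4], [-1/2, 1]].
Y = A⁻¹P = [[1/4, -3/4], [-1/2, 1]] · [[-22], [-10]] = [[2], [1]].

Y = [[2], [1]]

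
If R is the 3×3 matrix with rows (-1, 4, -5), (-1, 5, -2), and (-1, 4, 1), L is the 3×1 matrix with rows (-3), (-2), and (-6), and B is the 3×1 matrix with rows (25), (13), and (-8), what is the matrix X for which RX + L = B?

RX = B − L = [[28], [15], [-2]].
Left-multiplying both sides by R⁻¹ gives X = R⁻¹(B − L).
R has determinant -6; R⁻¹ = [[-13/6, 4, -17/6], [-1/2, 1, -1/2], [-1/6, 0, 1/6]].
X = R⁻¹(B − L) = [[5], [2], [-5]].

X = [[5], [2], [-5]]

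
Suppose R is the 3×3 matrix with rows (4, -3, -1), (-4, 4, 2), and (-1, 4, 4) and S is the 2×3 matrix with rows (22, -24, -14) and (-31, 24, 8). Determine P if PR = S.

P = [[4, -1, -2], [-4, 4, -1]]

Since R sits to the right of P, P = SR⁻¹.
det R = 2, so R⁻¹ = [[4, 4, -1], [7, 15/2, -2], [-6, -13/2, 2]].
P = SR⁻¹ = [[22, -24, -14], [-31, 24, 8]] · [[4, 4, -1], [7, 15/2, -2], [-6, -13/2, 2]] = [[4, -1, -2], [-4, 4, -1]].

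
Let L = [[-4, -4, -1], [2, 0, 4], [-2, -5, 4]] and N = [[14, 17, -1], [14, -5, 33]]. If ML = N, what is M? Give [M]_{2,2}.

Since L sits to the right of M, M = NL⁻¹.
L has determinant -6; L⁻¹ = [[-10/3, -7/2, 8/3], [8/3, 3, -7/3], [5/3, 2, -4/3]].
M = NL⁻¹ = [[14, 17, -1], [14, -5, 33]] · [[-10/3, -7/2, 8/3], [8/3, 3, -7/3], [5/3, 2, -4/3]] = [[-3, 0, -1], [-5, 2, 5]].

2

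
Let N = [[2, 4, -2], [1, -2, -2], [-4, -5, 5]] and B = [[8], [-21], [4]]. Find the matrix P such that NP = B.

Left-multiplying both sides by N⁻¹ gives P = N⁻¹B.
N has determinant -2; N⁻¹ = [[10, 5, 6], [-3/2, -1, -1], [13/2, 3, 4]].
P = N⁻¹B = [[10, 5, 6], [-3/2, -1, -1], [13/2, 3, 4]] · [[8], [-21], [4]] = [[-1], [5], [5]].

P = [[-1], [5], [5]]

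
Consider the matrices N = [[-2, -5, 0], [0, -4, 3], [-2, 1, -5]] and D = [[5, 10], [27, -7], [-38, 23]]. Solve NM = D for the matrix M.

M = [[5, 0], [-3, -2], [5, -5]]

Left-multiplying both sides by N⁻¹ gives M = N⁻¹D.
N has determinant -4; N⁻¹ = [[-17/4, 25/4, 15/4], [3/2, -5/2, -3/2], [2, -3, -2]].
M = N⁻¹D = [[-17/4, 25/4, 15/4], [3/2, -5/2, -3/2], [2, -3, -2]] · [[5, 10], [27, -7], [-38, 23]] = [[5, 0], [-3, -2], [5, -5]].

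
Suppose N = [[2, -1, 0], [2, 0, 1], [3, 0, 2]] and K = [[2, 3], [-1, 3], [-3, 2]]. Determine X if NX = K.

Left-multiplying both sides by N⁻¹ gives X = N⁻¹K.
det N = 1; the adjugate gives N⁻¹ = [[0, 2, -1], [-1, 4, -2], [0, -3, 2]].
X = N⁻¹K = [[0, 2, -1], [-1, 4, -2], [0, -3, 2]] · [[2, 3], [-1, 3], [-3, 2]] = [[1, 4], [0, 5], [-3, -5]].

X = [[1, 4], [0, 5], [-3, -5]]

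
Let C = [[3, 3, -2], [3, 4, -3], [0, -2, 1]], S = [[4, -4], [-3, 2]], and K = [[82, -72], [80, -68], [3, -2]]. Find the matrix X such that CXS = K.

X = [[5, -3], [2, 3], [4, 5]]

X = C⁻¹KS⁻¹ (apply C⁻¹ on the left and S⁻¹ on the right).
C has determinant -3; C⁻¹ = [[2/3, -1/3, 1/3], [1, -1, -1], [2, -2, -1]].
det S = -4, so S⁻¹ = [[-1/2, -1], [-3/4, -1]].
C⁻¹K = [[29, -26], [-1, -2], [1, -6]].
X = (C⁻¹K)S⁻¹ = [[5, -3], [2, 3], [4, 5]].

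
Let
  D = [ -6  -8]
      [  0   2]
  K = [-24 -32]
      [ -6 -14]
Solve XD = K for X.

X = [[4, 0], [1, -3]]

Right-multiplying both sides by D⁻¹ gives X = KD⁻¹.
det D = -12; the adjugate gives D⁻¹ = [[-1/6, -2/3], [0, 1/2]].
X = KD⁻¹ = [[-24, -32], [-6, -14]] · [[-1/6, -2/3], [0, 1/2]] = [[4, 0], [1, -3]].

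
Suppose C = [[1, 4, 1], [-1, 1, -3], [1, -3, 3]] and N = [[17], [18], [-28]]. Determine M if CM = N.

M = [[2], [5], [-5]]

Left-multiplying both sides by C⁻¹ gives M = C⁻¹N.
det C = -4; the adjugate gives C⁻¹ = [[3/2, 15/4, 13/4], [0, -1/2, -1/2], [-1/2, -7/4, -5/4]].
M = C⁻¹N = [[3/2, 15/4, 13/4], [0, -1/2, -1/2], [-1/2, -7/4, -5/4]] · [[17], [18], [-28]] = [[2], [5], [-5]].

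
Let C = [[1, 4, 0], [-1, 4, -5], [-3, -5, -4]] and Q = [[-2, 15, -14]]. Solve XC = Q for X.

C is on the right of X, so right-multiply by C⁻¹: X = QC⁻¹.
C has determinant 3; C⁻¹ = [[-41/3, 16/3, -20/3], [11/3, -4/3, 5/3], [17/3, -7/3, 8/3]].
X = QC⁻¹ = [[-2, 15, -14]] · [[-41/3, 16/3, -20/3], [11/3, -4/3, 5/3], [17/3, -7/3, 8/3]] = [[3, 2, 1]].

X = [[3, 2, 1]]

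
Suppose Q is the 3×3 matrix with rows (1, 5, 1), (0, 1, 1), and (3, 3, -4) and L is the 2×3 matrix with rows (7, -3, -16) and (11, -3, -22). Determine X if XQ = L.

Right-multiplying both sides by Q⁻¹ gives X = LQ⁻¹.
det Q = 5, so Q⁻¹ = [[-7/5, 23/5, 4/5], [3/5, -7/5, -1/5], [-3/5, 12/5, 1/5]].
X = LQ⁻¹ = [[7, -3, -16], [11, -3, -22]] · [[-7/5, 23/5, 4/5], [3/5, -7/5, -1/5], [-3/5, 12/5, 1/5]] = [[-2, -2, 3], [-4, 2, 5]].

X = [[-2, -2, 3], [-4, 2, 5]]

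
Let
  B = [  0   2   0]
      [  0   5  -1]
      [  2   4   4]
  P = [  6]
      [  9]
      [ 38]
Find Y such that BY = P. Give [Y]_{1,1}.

1

B is on the left of Y, so left-multiply by B⁻¹: Y = B⁻¹P.
det B = -4, so B⁻¹ = [[-6, 2, 1/2], [1/2, 0, 0], [5/2, -1, 0]].
Y = B⁻¹P = [[-6, 2, 1/2], [1/2, 0, 0], [5/2, -1, 0]] · [[6], [9], [38]] = [[1], [3], [6]].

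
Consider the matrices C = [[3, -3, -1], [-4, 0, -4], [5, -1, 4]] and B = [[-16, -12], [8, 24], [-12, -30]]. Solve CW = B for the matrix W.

W = [[-6, 0], [-2, 6], [4, -6]]

C is on the left of W, so left-multiply by C⁻¹: W = C⁻¹B.
C has determinant -4; C⁻¹ = [[1, -13/4, -3], [1, -17/4, -4], [-1, 3, 3]].
W = C⁻¹B = [[1, -13/4, -3], [1, -17/4, -4], [-1, 3, 3]] · [[-16, -12], [8, 24], [-12, -30]] = [[-6, 0], [-2, 6], [4, -6]].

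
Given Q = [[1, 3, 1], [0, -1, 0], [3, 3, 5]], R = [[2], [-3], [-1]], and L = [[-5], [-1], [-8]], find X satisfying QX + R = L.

QX = L − R = [[-7], [2], [-7]].
Left-multiplying both sides by Q⁻¹ gives X = Q⁻¹(L − R).
Q has determinant -2; Q⁻¹ = [[5/2, 6, -1/2], [0, -1, 0], [-3/2, -3, 1/2]].
X = Q⁻¹(L − R) = [[-2], [-2], [1]].

X = [[-2], [-2], [1]]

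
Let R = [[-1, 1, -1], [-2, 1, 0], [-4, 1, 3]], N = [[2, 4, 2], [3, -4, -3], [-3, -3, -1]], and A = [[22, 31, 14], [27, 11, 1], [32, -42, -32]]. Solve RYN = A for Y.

Left-multiply by R⁻¹ and right-multiply by N⁻¹: Y = R⁻¹AN⁻¹.
det R = 1, so R⁻¹ = [[3, -4, 1], [6, -7, 2], [2, -3, 1]].
N has determinant -4; N⁻¹ = [[5/4, 1/2, 1], [-3, -1, -3], [21/4, 3/2, 5]].
R⁻¹A = [[-10, 7, 6], [7, 25, 13], [-5, -13, -7]].
Y = (R⁻¹A)N⁻¹ = [[-2, -3, -1], [2, -2, -3], [-4, 0, -1]].

Y = [[-2, -3, -1], [2, -2, -3], [-4, 0, -1]]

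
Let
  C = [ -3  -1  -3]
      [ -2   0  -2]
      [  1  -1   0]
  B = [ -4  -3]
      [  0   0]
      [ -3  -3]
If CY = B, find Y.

C is on the left of Y, so left-multiply by C⁻¹: Y = C⁻¹B.
det C = 2; the adjugate gives C⁻¹ = [[-1, 3/2, 1], [-1, 3/2, 0], [1, -2, -1]].
Y = C⁻¹B = [[-1, 3/2, 1], [-1, 3/2, 0], [1, -2, -1]] · [[-4, -3], [0, 0], [-3, -3]] = [[1, 0], [4, 3], [-1, 0]].

Y = [[1, 0], [4, 3], [-1, 0]]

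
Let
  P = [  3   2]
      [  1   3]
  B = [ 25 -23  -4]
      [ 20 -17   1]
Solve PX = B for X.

P is on the left of X, so left-multiply by P⁻¹: X = P⁻¹B.
P has determinant 7; P⁻¹ = [[3/7, -2/7], [-1/7, 3/7]].
X = P⁻¹B = [[3/7, -2/7], [-1/7, 3/7]] · [[25, -23, -4], [20, -17, 1]] = [[5, -5, -2], [5, -4, 1]].

X = [[5, -5, -2], [5, -4, 1]]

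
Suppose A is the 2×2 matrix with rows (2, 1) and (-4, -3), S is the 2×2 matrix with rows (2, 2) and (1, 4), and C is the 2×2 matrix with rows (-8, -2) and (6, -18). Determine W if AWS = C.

W = [[-4, -1], [3, 4]]

Left-multiply by A⁻¹ and right-multiply by S⁻¹: W = A⁻¹CS⁻¹.
A has determinant -2; A⁻¹ = [[3/2, 1/2], [-2, -1]].
det S = 6; the adjugate gives S⁻¹ = [[2/3, -1/3], [-1/6, 1/3]].
A⁻¹C = [[-9, -12], [10, 22]].
W = (A⁻¹C)S⁻¹ = [[-4, -1], [3, 4]].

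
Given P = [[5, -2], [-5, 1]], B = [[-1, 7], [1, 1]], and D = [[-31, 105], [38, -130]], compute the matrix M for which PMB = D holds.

M = [[5, -4], [4, -3]]

Left-multiply by P⁻¹ and right-multiply by B⁻¹: M = P⁻¹DB⁻¹.
det P = -5; the adjugate gives P⁻¹ = [[-1/5, -2/5], [-1, -1]].
B has determinant -8; B⁻¹ = [[-1/8, 7/8], [1/8, 1/8]].
P⁻¹D = [[-9, 31], [-7, 25]].
M = (P⁻¹D)B⁻¹ = [[5, -4], [4, -3]].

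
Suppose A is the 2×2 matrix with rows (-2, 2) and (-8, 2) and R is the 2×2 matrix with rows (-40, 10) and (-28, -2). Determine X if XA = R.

X = [[0, 5], [-6, 5]]

Since A sits to the right of X, X = RA⁻¹.
A has determinant 12; A⁻¹ = [[1/6, -1/6], [2/3, -1/6]].
X = RA⁻¹ = [[-40, 10], [-28, -2]] · [[1/6, -1/6], [2/3, -1/6]] = [[0, 5], [-6, 5]].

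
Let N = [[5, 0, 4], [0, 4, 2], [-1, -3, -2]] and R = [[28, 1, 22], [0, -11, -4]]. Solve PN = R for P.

Since N sits to the right of P, P = RN⁻¹.
det N = 6; the adjugate gives N⁻¹ = [[-1/3, -2, -8/3], [-1/3, -1, -5/3], [2/3, 5/2, 10/3]].
P = RN⁻¹ = [[28, 1, 22], [0, -11, -4]] · [[-1/3, -2, -8/3], [-1/3, -1, -5/3], [2/3, 5/2, 10/3]] = [[5, -2, -3], [1, 1, 5]].

P = [[5, -2, -3], [1, 1, 5]]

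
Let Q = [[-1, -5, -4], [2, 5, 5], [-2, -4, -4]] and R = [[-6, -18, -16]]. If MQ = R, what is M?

Since Q sits to the right of M, M = RQ⁻¹.
det Q = 2; the adjugate gives Q⁻¹ = [[0, -2, -5/2], [-1, -2, -3/2], [1, 3, 5/2]].
M = RQ⁻¹ = [[-6, -18, -16]] · [[0, -2, -5/2], [-1, -2, -3/2], [1, 3, 5/2]] = [[2, 0, 2]].

M = [[2, 0, 2]]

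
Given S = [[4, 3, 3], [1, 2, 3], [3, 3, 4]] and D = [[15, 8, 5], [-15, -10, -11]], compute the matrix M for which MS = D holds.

Since S sits to the right of M, M = DS⁻¹.
det S = 2, so S⁻¹ = [[-1/2, -3/2, 3/2], [5/2, 7/2, -9/2], [-3/2, -3/2, 5/2]].
M = DS⁻¹ = [[15, 8, 5], [-15, -10, -11]] · [[-1/2, -3/2, 3/2], [5/2, 7/2, -9/2], [-3/2, -3/2, 5/2]] = [[5, -2, -1], [-1, 4, -5]].

M = [[5, -2, -1], [-1, 4, -5]]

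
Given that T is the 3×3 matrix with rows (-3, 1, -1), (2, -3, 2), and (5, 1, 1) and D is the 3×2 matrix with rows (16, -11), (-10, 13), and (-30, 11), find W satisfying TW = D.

W = [[-5, 3], [-2, -3], [-3, -1]]

T is on the left of W, so left-multiply by T⁻¹: W = T⁻¹D.
T has determinant 6; T⁻¹ = [[-5/6, -1/3, -1/6], [4/3, 1/3, 2/3], [17/6, 4/3, 7/6]].
W = T⁻¹D = [[-5/6, -1/3, -1/6], [4/3, 1/3, 2/3], [17/6, 4/3, 7/6]] · [[16, -11], [-10, 13], [-30, 11]] = [[-5, 3], [-2, -3], [-3, -1]].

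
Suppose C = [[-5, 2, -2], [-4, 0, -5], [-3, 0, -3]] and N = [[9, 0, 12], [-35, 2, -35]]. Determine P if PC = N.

Right-multiplying both sides by C⁻¹ gives P = NC⁻¹.
det C = 6; the adjugate gives C⁻¹ = [[0, 1, -5/3], [1/2, 3/2, -17/6], [0, -1, 4/3]].
P = NC⁻¹ = [[9, 0, 12], [-35, 2, -35]] · [[0, 1, -5/3], [1/2, 3/2, -17/6], [0, -1, 4/3]] = [[0, -3, 1], [1, 3, 6]].

P = [[0, -3, 1], [1, 3, 6]]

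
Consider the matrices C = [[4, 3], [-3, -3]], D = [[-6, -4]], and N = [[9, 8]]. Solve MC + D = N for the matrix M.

M = [[3, -1]]

MC = N − D = [[15, 12]].
Since C sits to the right of M, M = (N − D)C⁻¹.
C has determinant -3; C⁻¹ = [[1, 1], [-1, -4/3]].
M = (N − D)C⁻¹ = [[3, -1]].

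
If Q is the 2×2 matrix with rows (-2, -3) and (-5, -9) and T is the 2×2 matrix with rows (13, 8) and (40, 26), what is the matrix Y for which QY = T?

Left-multiplying both sides by Q⁻¹ gives Y = Q⁻¹T.
Q has determinant 3; Q⁻¹ = [[-3, 1], [5/3, -2/3]].
Y = Q⁻¹T = [[-3, 1], [5/3, -2/3]] · [[13, 8], [40, 26]] = [[1, 2], [-5, -4]].

Y = [[1, 2], [-5, -4]]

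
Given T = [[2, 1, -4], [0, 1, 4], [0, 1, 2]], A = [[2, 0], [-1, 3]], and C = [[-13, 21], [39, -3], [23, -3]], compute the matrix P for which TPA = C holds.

P = [[5, 4], [3, -1], [4, 0]]

P = T⁻¹CA⁻¹ (apply T⁻¹ on the left and A⁻¹ on the right).
det T = -4; the adjugate gives T⁻¹ = [[1/2, 3/2, -2], [0, -1, 2], [0, 1/2, -1/2]].
det A = 6; the adjugate gives A⁻¹ = [[1/2, 0], [1/6, 1/3]].
T⁻¹C = [[6, 12], [7, -3], [8, 0]].
P = (T⁻¹C)A⁻¹ = [[5, 4], [3, -1], [4, 0]].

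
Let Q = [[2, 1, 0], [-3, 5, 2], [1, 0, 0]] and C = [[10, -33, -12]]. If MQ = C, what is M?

M = [[-3, -6, -2]]

Right-multiplying both sides by Q⁻¹ gives M = CQ⁻¹.
det Q = 2, so Q⁻¹ = [[0, 0, 1], [1, 0, -2], [-5/2, 1/2, 13/2]].
M = CQ⁻¹ = [[10, -33, -12]] · [[0, 0, 1], [1, 0, -2], [-5/2, 1/2, 13/2]] = [[-3, -6, -2]].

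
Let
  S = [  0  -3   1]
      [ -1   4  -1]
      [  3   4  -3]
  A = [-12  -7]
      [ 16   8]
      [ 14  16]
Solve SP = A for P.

P = [[1, 0], [5, 1], [3, -4]]

Left-multiplying both sides by S⁻¹ gives P = S⁻¹A.
S has determinant 2; S⁻¹ = [[-4, -5/2, -1/2], [-3, -3/2, -1/2], [-8, -9/2, -3/2]].
P = S⁻¹A = [[-4, -5/2, -1/2], [-3, -3/2, -1/2], [-8, -9/2, -3/2]] · [[-12, -7], [16, 8], [14, 16]] = [[1, 0], [5, 1], [3, -4]].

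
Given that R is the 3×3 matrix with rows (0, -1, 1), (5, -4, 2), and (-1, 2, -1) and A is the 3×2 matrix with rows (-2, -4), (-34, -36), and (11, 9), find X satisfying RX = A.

X = [[-4, -6], [5, -1], [3, -5]]

Since R multiplies X on the left, X = R⁻¹A.
R has determinant 3; R⁻¹ = [[0, 1/3, 2/3], [1, 1/3, 5/3], [2, 1/3, 5/3]].
X = R⁻¹A = [[0, 1/3, 2/3], [1, 1/3, 5/3], [2, 1/3, 5/3]] · [[-2, -4], [-34, -36], [11, 9]] = [[-4, -6], [5, -1], [3, -5]].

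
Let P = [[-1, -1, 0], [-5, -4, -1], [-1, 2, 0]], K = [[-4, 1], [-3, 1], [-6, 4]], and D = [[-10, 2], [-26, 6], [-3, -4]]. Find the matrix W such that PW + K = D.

PW = D − K = [[-6, 1], [-23, 5], [3, -8]].
Left-multiplying both sides by P⁻¹ gives W = P⁻¹(D − K).
P has determinant -3; P⁻¹ = [[-2/3, 0, -1/3], [-1/3, 0, 1/3], [14/3, -1, 1/3]].
W = P⁻¹(D − K) = [[3, 2], [3, -3], [-4, -3]].

W = [[3, 2], [3, -3], [-4, -3]]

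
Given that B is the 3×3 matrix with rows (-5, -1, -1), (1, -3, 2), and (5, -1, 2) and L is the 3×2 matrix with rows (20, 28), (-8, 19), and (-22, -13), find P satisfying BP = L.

P = [[-3, -5], [-1, -6], [-4, 3]]

B is on the left of P, so left-multiply by B⁻¹: P = B⁻¹L.
B has determinant -2; B⁻¹ = [[2, -3/2, 5/2], [-4, 5/2, -9/2], [-7, 5, -8]].
P = B⁻¹L = [[2, -3/2, 5/2], [-4, 5/2, -9/2], [-7, 5, -8]] · [[20, 28], [-8, 19], [-22, -13]] = [[-3, -5], [-1, -6], [-4, 3]].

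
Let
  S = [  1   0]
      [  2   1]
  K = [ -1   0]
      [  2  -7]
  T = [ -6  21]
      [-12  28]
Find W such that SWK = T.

W = [[0, -3], [4, 2]]

W = S⁻¹TK⁻¹ (apply S⁻¹ on the left and K⁻¹ on the right).
det S = 1, so S⁻¹ = [[1, 0], [-2, 1]].
K has determinant 7; K⁻¹ = [[-1, 0], [-2/7, -1/7]].
S⁻¹T = [[-6, 21], [0, -14]].
W = (S⁻¹T)K⁻¹ = [[0, -3], [4, 2]].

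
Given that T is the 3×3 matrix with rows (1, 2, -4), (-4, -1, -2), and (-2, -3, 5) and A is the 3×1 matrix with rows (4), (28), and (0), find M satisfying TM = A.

Left-multiplying both sides by T⁻¹ gives M = T⁻¹A.
det T = -3; the adjugate gives T⁻¹ = [[11/3, -2/3, 8/3], [-8, 1, -6], [-10/3, 1/3, -7/3]].
M = T⁻¹A = [[11/3, -2/3, 8/3], [-8, 1, -6], [-10/3, 1/3, -7/3]] · [[4], [28], [0]] = [[-4], [-4], [-4]].

M = [[-4], [-4], [-4]]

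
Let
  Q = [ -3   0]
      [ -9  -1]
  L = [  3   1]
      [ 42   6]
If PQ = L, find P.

Since Q sits to the right of P, P = LQ⁻¹.
det Q = 3, so Q⁻¹ = [[-1/3, 0], [3, -1]].
P = LQ⁻¹ = [[3, 1], [42, 6]] · [[-1/3, 0], [3, -1]] = [[2, -1], [4, -6]].

P = [[2, -1], [4, -6]]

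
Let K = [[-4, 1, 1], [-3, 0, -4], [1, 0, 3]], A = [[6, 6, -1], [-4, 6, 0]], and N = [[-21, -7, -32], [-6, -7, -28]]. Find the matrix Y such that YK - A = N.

YK = N + A = [[-15, -1, -33], [-10, -1, -28]].
Since K sits to the right of Y, Y = (N + A)K⁻¹.
det K = 5; the adjugate gives K⁻¹ = [[0, -3/5, -4/5], [1, -13/5, -19/5], [0, 1/5, 3/5]].
Y = (N + A)K⁻¹ = [[-1, 5, -4], [-1, 3, -5]].

Y = [[-1, 5, -4], [-1, 3, -5]]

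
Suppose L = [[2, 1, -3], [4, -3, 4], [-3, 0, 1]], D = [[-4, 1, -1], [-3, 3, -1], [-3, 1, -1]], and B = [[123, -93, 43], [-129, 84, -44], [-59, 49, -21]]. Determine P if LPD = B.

P = [[1, -3, -2], [1, -4, -5], [-1, 5, 5]]

P = L⁻¹BD⁻¹ (apply L⁻¹ on the left and D⁻¹ on the right).
L has determinant 5; L⁻¹ = [[-3/5, -1/5, -1], [-16/5, -7/5, -4], [-9/5, -3/5, -2]].
D has determinant 2; D⁻¹ = [[-1, 0, 1], [0, 1/2, -1/2], [3, 1/2, -9/2]].
L⁻¹B = [[11, -10, 4], [23, -16, 8], [-26, 19, -9]].
P = (L⁻¹B)D⁻¹ = [[1, -3, -2], [1, -4, -5], [-1, 5, 5]].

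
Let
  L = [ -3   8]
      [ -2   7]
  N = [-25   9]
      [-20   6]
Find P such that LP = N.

Since L multiplies P on the left, P = L⁻¹N.
det L = -5; the adjugate gives L⁻¹ = [[-7/5, 8/5], [-2/5, 3/5]].
P = L⁻¹N = [[-7/5, 8/5], [-2/5, 3/5]] · [[-25, 9], [-20, 6]] = [[3, -3], [-2, 0]].

P = [[3, -3], [-2, 0]]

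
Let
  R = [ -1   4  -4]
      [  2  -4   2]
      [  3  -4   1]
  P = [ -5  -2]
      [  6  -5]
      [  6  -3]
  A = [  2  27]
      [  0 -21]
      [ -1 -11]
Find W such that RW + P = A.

W = [[-3, 3], [-1, 3], [-2, -5]]

RW = A − P = [[7, 29], [-6, -16], [-7, -8]].
Left-multiplying both sides by R⁻¹ gives W = R⁻¹(A − P).
R has determinant -4; R⁻¹ = [[-1, -3, 2], [-1, -11/4, 3/2], [-1, -2, 1]].
W = R⁻¹(A − P) = [[-3, 3], [-1, 3], [-2, -5]].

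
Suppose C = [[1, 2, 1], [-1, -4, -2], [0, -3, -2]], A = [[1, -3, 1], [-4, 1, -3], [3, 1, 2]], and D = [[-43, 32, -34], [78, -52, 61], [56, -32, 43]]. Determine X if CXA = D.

X = C⁻¹DA⁻¹ (apply C⁻¹ on the left and A⁻¹ on the right).
C has determinant 1; C⁻¹ = [[2, 1, 0], [-2, -2, 1], [3, 3, -2]].
det A = 1, so A⁻¹ = [[5, 7, 8], [-1, -1, -1], [-7, -10, -11]].
C⁻¹D = [[-8, 12, -7], [-14, 8, -11], [-7, 4, -5]].
X = (C⁻¹D)A⁻¹ = [[-3, 2, 1], [-1, 4, 1], [-4, -3, -5]].

X = [[-3, 2, 1], [-1, 4, 1], [-4, -3, -5]]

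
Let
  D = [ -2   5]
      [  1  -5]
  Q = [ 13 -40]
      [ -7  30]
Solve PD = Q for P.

P = [[-5, 3], [1, -5]]

Right-multiplying both sides by D⁻¹ gives P = QD⁻¹.
D has determinant 5; D⁻¹ = [[-1, -1], [-1/5, -2/5]].
P = QD⁻¹ = [[13, -40], [-7, 30]] · [[-1, -1], [-1/5, -2/5]] = [[-5, 3], [1, -5]].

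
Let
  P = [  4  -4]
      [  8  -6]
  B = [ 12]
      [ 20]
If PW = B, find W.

Since P multiplies W on the left, W = P⁻¹B.
det P = 8, so P⁻¹ = [[-3/4, 1/2], [-1, 1/2]].
W = P⁻¹B = [[-3/4, 1/2], [-1, 1/2]] · [[12], [20]] = [[1], [-2]].

W = [[1], [-2]]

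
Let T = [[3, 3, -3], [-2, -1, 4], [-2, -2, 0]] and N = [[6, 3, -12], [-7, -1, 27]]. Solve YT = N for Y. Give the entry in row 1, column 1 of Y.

T is on the right of Y, so right-multiply by T⁻¹: Y = NT⁻¹.
T has determinant -6; T⁻¹ = [[-4/3, -1, -3/2], [4/3, 1, 1], [-1/3, 0, -1/2]].
Y = NT⁻¹ = [[6, 3, -12], [-7, -1, 27]] · [[-4/3, -1, -3/2], [4/3, 1, 1], [-1/3, 0, -1/2]] = [[0, -3, 0], [-1, 6, -4]].

0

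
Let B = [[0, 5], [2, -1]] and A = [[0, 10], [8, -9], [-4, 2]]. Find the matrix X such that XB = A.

X = [[2, 0], [-1, 4], [0, -2]]

B is on the right of X, so right-multiply by B⁻¹: X = AB⁻¹.
det B = -10, so B⁻¹ = [[1/10, 1/2], [1/5, 0]].
X = AB⁻¹ = [[0, 10], [8, -9], [-4, 2]] · [[1/10, 1/2], [1/5, 0]] = [[2, 0], [-1, 4], [0, -2]].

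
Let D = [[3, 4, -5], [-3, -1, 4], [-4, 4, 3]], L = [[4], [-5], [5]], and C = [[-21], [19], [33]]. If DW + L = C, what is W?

W = [[-3], [1], [4]]

DW = C − L = [[-25], [24], [28]].
D is on the left of W, so left-multiply by D⁻¹: W = D⁻¹(C − L).
D has determinant -5; D⁻¹ = [[19/5, 32/5, -11/5], [7/5, 11/5, -3/5], [16/5, 28/5, -9/5]].
W = D⁻¹(C − L) = [[-3], [1], [4]].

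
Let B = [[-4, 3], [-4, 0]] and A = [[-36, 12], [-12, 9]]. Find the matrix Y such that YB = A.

Y = [[4, 5], [3, 0]]

Since B sits to the right of Y, Y = AB⁻¹.
det B = 12; the adjugate gives B⁻¹ = [[0, -1/4], [1/3, -1/3]].
Y = AB⁻¹ = [[-36, 12], [-12, 9]] · [[0, -1/4], [1/3, -1/3]] = [[4, 5], [3, 0]].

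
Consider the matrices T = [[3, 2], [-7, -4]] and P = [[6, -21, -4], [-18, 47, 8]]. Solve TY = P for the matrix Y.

Since T multiplies Y on the left, Y = T⁻¹P.
det T = 2; the adjugate gives T⁻¹ = [[-2, -1], [7/2, 3/2]].
Y = T⁻¹P = [[-2, -1], [7/2, 3/2]] · [[6, -21, -4], [-18, 47, 8]] = [[6, -5, 0], [-6, -3, -2]].

Y = [[6, -5, 0], [-6, -3, -2]]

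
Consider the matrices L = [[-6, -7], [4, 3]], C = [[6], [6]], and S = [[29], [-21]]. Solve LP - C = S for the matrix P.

LP = S + C = [[35], [-15]].
Since L multiplies P on the left, P = L⁻¹(S + C).
det L = 10; the adjugate gives L⁻¹ = [[3/10, 7/10], [-2/5, -3/5]].
P = L⁻¹(S + C) = [[0], [-5]].

P = [[0], [-5]]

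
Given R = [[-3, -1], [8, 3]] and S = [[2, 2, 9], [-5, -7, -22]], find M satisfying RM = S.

M = [[-1, 1, -5], [1, -5, 6]]

R is on the left of M, so left-multiply by R⁻¹: M = R⁻¹S.
det R = -1; the adjugate gives R⁻¹ = [[-3, -1], [8, 3]].
M = R⁻¹S = [[-3, -1], [8, 3]] · [[2, 2, 9], [-5, -7, -22]] = [[-1, 1, -5], [1, -5, 6]].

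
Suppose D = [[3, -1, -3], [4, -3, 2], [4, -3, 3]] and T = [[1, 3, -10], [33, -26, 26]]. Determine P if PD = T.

D is on the right of P, so right-multiply by D⁻¹: P = TD⁻¹.
D has determinant -5; D⁻¹ = [[3/5, -12/5, 11/5], [4/5, -21/5, 18/5], [0, -1, 1]].
P = TD⁻¹ = [[1, 3, -10], [33, -26, 26]] · [[3/5, -12/5, 11/5], [4/5, -21/5, 18/5], [0, -1, 1]] = [[3, -5, 3], [-1, 4, 5]].

P = [[3, -5, 3], [-1, 4, 5]]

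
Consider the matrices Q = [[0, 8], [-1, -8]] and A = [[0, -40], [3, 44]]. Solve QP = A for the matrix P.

Since Q multiplies P on the left, P = Q⁻¹A.
det Q = 8; the adjugate gives Q⁻¹ = [[-1, -1], [1/8, 0]].
P = Q⁻¹A = [[-1, -1], [1/8, 0]] · [[0, -40], [3, 44]] = [[-3, -4], [0, -5]].

P = [[-3, -4], [0, -5]]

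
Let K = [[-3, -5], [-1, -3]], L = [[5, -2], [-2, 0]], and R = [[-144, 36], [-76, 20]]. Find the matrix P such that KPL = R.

Isolating P: multiply by K⁻¹ from the left and L⁻¹ from the right, so P = K⁻¹RL⁻¹.
det K = 4, so K⁻¹ = [[-3/4, 5/4], [1/4, -3/4]].
L has determinant -4; L⁻¹ = [[0, -1/2], [-1/2, -5/4]].
K⁻¹R = [[13, -2], [21, -6]].
P = (K⁻¹R)L⁻¹ = [[1, -4], [3, -3]].

P = [[1, -4], [3, -3]]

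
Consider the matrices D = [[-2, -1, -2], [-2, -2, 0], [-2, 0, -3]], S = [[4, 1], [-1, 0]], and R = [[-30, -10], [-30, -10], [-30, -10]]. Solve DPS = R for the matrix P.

P = D⁻¹RS⁻¹ (apply D⁻¹ on the left and S⁻¹ on the right).
det D = 2; the adjugate gives D⁻¹ = [[3, -3/2, -2], [-3, 1, 2], [-2, 1, 1]].
S has determinant 1; S⁻¹ = [[0, -1], [1, 4]].
D⁻¹R = [[15, 5], [0, 0], [0, 0]].
P = (D⁻¹R)S⁻¹ = [[5, 5], [0, 0], [0, 0]].

P = [[5, 5], [0, 0], [0, 0]]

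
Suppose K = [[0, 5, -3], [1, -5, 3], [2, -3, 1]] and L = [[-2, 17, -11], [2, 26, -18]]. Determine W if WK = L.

W = [[0, -4, 1], [3, -4, 3]]

Right-multiplying both sides by K⁻¹ gives W = LK⁻¹.
det K = 4; the adjugate gives K⁻¹ = [[1, 1, 0], [5/4, 3/2, -3/4], [7/4, 5/2, -5/4]].
W = LK⁻¹ = [[-2, 17, -11], [2, 26, -18]] · [[1, 1, 0], [5/4, 3/2, -3/4], [7/4, 5/2, -5/4]] = [[0, -4, 1], [3, -4, 3]].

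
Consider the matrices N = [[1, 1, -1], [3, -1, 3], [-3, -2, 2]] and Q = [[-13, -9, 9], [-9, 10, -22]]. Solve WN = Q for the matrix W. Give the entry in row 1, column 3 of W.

Right-multiplying both sides by N⁻¹ gives W = QN⁻¹.
N has determinant -2; N⁻¹ = [[-2, 0, -1], [15/2, 1/2, 3], [9/2, 1/2, 2]].
W = QN⁻¹ = [[-13, -9, 9], [-9, 10, -22]] · [[-2, 0, -1], [15/2, 1/2, 3], [9/2, 1/2, 2]] = [[-1, 0, 4], [-6, -6, -5]].

4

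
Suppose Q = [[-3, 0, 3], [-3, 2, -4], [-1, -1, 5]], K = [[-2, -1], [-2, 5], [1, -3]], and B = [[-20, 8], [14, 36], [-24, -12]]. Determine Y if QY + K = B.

QY = B − K = [[-18, 9], [16, 31], [-25, -9]].
Left-multiplying both sides by Q⁻¹ gives Y = Q⁻¹(B − K).
Q has determinant -3; Q⁻¹ = [[-2, 1, 2], [-19/3, 4, 7], [-5/3, 1, 2]].
Y = Q⁻¹(B − K) = [[2, -5], [3, 4], [-4, -2]].

Y = [[2, -5], [3, 4], [-4, -2]]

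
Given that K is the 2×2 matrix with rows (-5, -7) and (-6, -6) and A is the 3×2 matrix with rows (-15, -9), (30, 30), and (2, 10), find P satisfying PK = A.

Since K sits to the right of P, P = AK⁻¹.
det K = -12; the adjugate gives K⁻¹ = [[1/2, -7/12], [-1/2, 5/12]].
P = AK⁻¹ = [[-15, -9], [30, 30], [2, 10]] · [[1/2, -7/12], [-1/2, 5/12]] = [[-3, 5], [0, -5], [-4, 3]].

P = [[-3, 5], [0, -5], [-4, 3]]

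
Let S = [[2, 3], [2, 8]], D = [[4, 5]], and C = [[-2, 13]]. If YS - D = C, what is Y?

Y = [[-2, 3]]

YS = C + D = [[2, 18]].
Right-multiplying both sides by S⁻¹ gives Y = (C + D)S⁻¹.
det S = 10, so S⁻¹ = [[4/5, -3/10], [-1/5, 1/5]].
Y = (C + D)S⁻¹ = [[-2, 3]].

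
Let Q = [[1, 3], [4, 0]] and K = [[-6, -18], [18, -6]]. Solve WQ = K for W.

W = [[-6, 0], [-2, 5]]

Right-multiplying both sides by Q⁻¹ gives W = KQ⁻¹.
det Q = -12, so Q⁻¹ = [[0, 1/4], [1/3, -1/12]].
W = KQ⁻¹ = [[-6, -18], [18, -6]] · [[0, 1/4], [1/3, -1/12]] = [[-6, 0], [-2, 5]].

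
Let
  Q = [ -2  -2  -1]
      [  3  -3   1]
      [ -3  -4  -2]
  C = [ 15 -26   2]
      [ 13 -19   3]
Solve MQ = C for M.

Q is on the right of M, so right-multiply by Q⁻¹: M = CQ⁻¹.
Q has determinant -5; Q⁻¹ = [[-2, 0, 1], [-3/5, -1/5, 1/5], [21/5, 2/5, -12/5]].
M = CQ⁻¹ = [[15, -26, 2], [13, -19, 3]] · [[-2, 0, 1], [-3/5, -1/5, 1/5], [21/5, 2/5, -12/5]] = [[-6, 6, 5], [-2, 5, 2]].

M = [[-6, 6, 5], [-2, 5, 2]]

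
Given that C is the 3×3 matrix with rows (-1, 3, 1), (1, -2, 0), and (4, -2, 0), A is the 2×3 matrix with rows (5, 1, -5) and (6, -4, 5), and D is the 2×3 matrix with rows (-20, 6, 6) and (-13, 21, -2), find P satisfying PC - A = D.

P = [[1, 2, -4], [3, -4, 0]]

PC = D + A = [[-15, 7, 1], [-7, 17, 3]].
C is on the right of P, so right-multiply by C⁻¹: P = (D + A)C⁻¹.
det C = 6; the adjugate gives C⁻¹ = [[0, -1/3, 1/3], [0, -2/3, 1/6], [1, 5/3, -1/6]].
P = (D + A)C⁻¹ = [[1, 2, -4], [3, -4, 0]].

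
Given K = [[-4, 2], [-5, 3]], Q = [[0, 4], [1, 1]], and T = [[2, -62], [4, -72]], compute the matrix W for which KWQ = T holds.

W = [[5, 1], [2, 3]]

Left-multiply by K⁻¹ and right-multiply by Q⁻¹: W = K⁻¹TQ⁻¹.
det K = -2, so K⁻¹ = [[-3/2, 1], [-5/2, 2]].
Q has determinant -4; Q⁻¹ = [[-1/4, 1], [1/4, 0]].
K⁻¹T = [[1, 21], [3, 11]].
W = (K⁻¹T)Q⁻¹ = [[5, 1], [2, 3]].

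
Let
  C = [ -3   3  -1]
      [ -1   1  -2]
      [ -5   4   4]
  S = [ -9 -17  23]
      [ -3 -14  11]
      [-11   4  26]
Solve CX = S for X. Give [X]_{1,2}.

0

Since C multiplies X on the left, X = C⁻¹S.
det C = 5, so C⁻¹ = [[12/5, -16/5, -1], [14/5, -17/5, -1], [1/5, -3/5, 0]].
X = C⁻¹S = [[12/5, -16/5, -1], [14/5, -17/5, -1], [1/5, -3/5, 0]] · [[-9, -17, 23], [-3, -14, 11], [-11, 4, 26]] = [[-1, 0, -6], [-4, -4, 1], [0, 5, -2]].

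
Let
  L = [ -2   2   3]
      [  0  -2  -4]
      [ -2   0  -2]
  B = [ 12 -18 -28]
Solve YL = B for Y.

Right-multiplying both sides by L⁻¹ gives Y = BL⁻¹.
L has determinant -4; L⁻¹ = [[-1, -1, 1/2], [-2, -5/2, 2], [1, 1, -1]].
Y = BL⁻¹ = [[12, -18, -28]] · [[-1, -1, 1/2], [-2, -5/2, 2], [1, 1, -1]] = [[-4, 5, -2]].

Y = [[-4, 5, -2]]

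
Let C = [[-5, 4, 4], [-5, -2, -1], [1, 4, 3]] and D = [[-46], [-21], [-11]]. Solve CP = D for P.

Left-multiplying both sides by C⁻¹ gives P = C⁻¹D.
det C = -6, so C⁻¹ = [[1/3, -2/3, -2/3], [-7/3, 19/6, 25/6], [3, -4, -5]].
P = C⁻¹D = [[1/3, -2/3, -2/3], [-7/3, 19/6, 25/6], [3, -4, -5]] · [[-46], [-21], [-11]] = [[6], [-5], [1]].

P = [[6], [-5], [1]]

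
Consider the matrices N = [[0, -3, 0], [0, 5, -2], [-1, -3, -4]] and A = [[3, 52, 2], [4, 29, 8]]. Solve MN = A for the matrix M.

Right-multiplying both sides by N⁻¹ gives M = AN⁻¹.
N has determinant -6; N⁻¹ = [[13/3, 2, -1], [-1/3, 0, 0], [-5/6, -1/2, 0]].
M = AN⁻¹ = [[3, 52, 2], [4, 29, 8]] · [[13/3, 2, -1], [-1/3, 0, 0], [-5/6, -1/2, 0]] = [[-6, 5, -3], [1, 4, -4]].

M = [[-6, 5, -3], [1, 4, -4]]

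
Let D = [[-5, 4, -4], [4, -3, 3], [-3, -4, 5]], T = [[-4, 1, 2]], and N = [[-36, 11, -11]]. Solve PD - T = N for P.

P = [[3, -4, 3]]

PD = N + T = [[-40, 12, -9]].
D is on the right of P, so right-multiply by D⁻¹: P = (N + T)D⁻¹.
det D = -1, so D⁻¹ = [[3, 4, 0], [29, 37, 1], [25, 32, 1]].
P = (N + T)D⁻¹ = [[3, -4, 3]].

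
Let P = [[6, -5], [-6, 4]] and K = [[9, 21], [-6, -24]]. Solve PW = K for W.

Left-multiplying both sides by P⁻¹ gives W = P⁻¹K.
P has determinant -6; P⁻¹ = [[-2/3, -5/6], [-1, -1]].
W = P⁻¹K = [[-2/3, -5/6], [-1, -1]] · [[9, 21], [-6, -24]] = [[-1, 6], [-3, 3]].

W = [[-1, 6], [-3, 3]]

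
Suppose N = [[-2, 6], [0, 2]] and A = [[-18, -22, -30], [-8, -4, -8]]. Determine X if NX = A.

X = [[-3, 5, 3], [-4, -2, -4]]

Left-multiplying both sides by N⁻¹ gives X = N⁻¹A.
det N = -4; the adjugate gives N⁻¹ = [[-1/2, 3/2], [0, 1/2]].
X = N⁻¹A = [[-1/2, 3/2], [0, 1/2]] · [[-18, -22, -30], [-8, -4, -8]] = [[-3, 5, 3], [-4, -2, -4]].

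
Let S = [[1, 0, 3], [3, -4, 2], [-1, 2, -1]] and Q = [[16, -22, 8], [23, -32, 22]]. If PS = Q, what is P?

Since S sits to the right of P, P = QS⁻¹.
S has determinant 6; S⁻¹ = [[0, 1, 2], [1/6, 1/3, 7/6], [1/3, -1/3, -2/3]].
P = QS⁻¹ = [[16, -22, 8], [23, -32, 22]] · [[0, 1, 2], [1/6, 1/3, 7/6], [1/3, -1/3, -2/3]] = [[-1, 6, 1], [2, 5, -6]].

P = [[-1, 6, 1], [2, 5, -6]]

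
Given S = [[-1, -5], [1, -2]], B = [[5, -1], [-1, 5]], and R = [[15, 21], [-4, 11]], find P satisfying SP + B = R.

P = [[-5, -2], [-1, -4]]

SP = R − B = [[10, 22], [-3, 6]].
Left-multiplying both sides by S⁻¹ gives P = S⁻¹(R − B).
det S = 7, so S⁻¹ = [[-2/7, 5/7], [-1/7, -1/7]].
P = S⁻¹(R − B) = [[-5, -2], [-1, -4]].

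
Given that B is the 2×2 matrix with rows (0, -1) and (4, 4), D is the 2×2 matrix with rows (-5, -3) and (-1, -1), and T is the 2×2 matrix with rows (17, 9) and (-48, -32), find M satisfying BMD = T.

M = [[-2, 5], [4, -3]]

Left-multiply by B⁻¹ and right-multiply by D⁻¹: M = B⁻¹TD⁻¹.
B has determinant 4; B⁻¹ = [[1, 1/4], [-1, 0]].
det D = 2; the adjugate gives D⁻¹ = [[-1/2, 3/2], [1/2, -5/2]].
B⁻¹T = [[5, 1], [-17, -9]].
M = (B⁻¹T)D⁻¹ = [[-2, 5], [4, -3]].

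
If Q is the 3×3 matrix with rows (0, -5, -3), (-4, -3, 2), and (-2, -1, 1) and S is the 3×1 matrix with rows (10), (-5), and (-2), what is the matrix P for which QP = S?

Left-multiplying both sides by Q⁻¹ gives P = Q⁻¹S.
det Q = 6; the adjugate gives Q⁻¹ = [[-1/6, 4/3, -19/6], [0, -1, 2], [-1/3, 5/3, -10/3]].
P = Q⁻¹S = [[-1/6, 4/3, -19/6], [0, -1, 2], [-1/3, 5/3, -10/3]] · [[10], [-5], [-2]] = [[-2], [1], [-5]].

P = [[-2], [1], [-5]]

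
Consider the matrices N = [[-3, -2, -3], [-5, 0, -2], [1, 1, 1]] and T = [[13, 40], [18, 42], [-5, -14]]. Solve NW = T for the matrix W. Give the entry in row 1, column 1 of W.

Left-multiplying both sides by N⁻¹ gives W = N⁻¹T.
det N = 3, so N⁻¹ = [[2/3, -1/3, 4/3], [1, 0, 3], [-5/3, 1/3, -10/3]].
W = N⁻¹T = [[2/3, -1/3, 4/3], [1, 0, 3], [-5/3, 1/3, -10/3]] · [[13, 40], [18, 42], [-5, -14]] = [[-4, -6], [-2, -2], [1, -6]].

-4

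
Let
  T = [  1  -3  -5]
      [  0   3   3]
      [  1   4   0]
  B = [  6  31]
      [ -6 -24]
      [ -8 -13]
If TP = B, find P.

P = [[0, -5], [-2, -2], [0, -6]]

Since T multiplies P on the left, P = T⁻¹B.
T has determinant -6; T⁻¹ = [[2, 10/3, -1], [-1/2, -5/6, 1/2], [1/2, 7/6, -1/2]].
P = T⁻¹B = [[2, 10/3, -1], [-1/2, -5/6, 1/2], [1/2, 7/6, -1/2]] · [[6, 31], [-6, -24], [-8, -13]] = [[0, -5], [-2, -2], [0, -6]].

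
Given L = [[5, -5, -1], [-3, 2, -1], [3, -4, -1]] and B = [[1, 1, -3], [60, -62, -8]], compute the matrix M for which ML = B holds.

M = [[5, 3, -5], [6, -4, 6]]

L is on the right of M, so right-multiply by L⁻¹: M = BL⁻¹.
det L = -6; the adjugate gives L⁻¹ = [[1, 1/6, -7/6], [1, 1/3, -4/3], [-1, -5/6, 5/6]].
M = BL⁻¹ = [[1, 1, -3], [60, -62, -8]] · [[1, 1/6, -7/6], [1, 1/3, -4/3], [-1, -5/6, 5/6]] = [[5, 3, -5], [6, -4, 6]].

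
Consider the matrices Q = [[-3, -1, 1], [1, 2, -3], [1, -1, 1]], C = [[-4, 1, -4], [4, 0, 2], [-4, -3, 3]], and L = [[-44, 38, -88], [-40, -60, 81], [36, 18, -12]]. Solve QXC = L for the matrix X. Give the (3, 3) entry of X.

-4

X = Q⁻¹LC⁻¹ (apply Q⁻¹ on the left and C⁻¹ on the right).
Q has determinant 4; Q⁻¹ = [[-1/4, 0, 1/4], [-1, -1, -2], [-3/4, -1, -5/4]].
C has determinant 4; C⁻¹ = [[3/2, 9/4, 1/2], [-5, -7, -2], [-3, -4, -1]].
Q⁻¹L = [[20, -5, 19], [12, -14, 31], [28, 9, 0]].
X = (Q⁻¹L)C⁻¹ = [[-2, 4, 1], [-5, 1, 3], [-3, 0, -4]].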